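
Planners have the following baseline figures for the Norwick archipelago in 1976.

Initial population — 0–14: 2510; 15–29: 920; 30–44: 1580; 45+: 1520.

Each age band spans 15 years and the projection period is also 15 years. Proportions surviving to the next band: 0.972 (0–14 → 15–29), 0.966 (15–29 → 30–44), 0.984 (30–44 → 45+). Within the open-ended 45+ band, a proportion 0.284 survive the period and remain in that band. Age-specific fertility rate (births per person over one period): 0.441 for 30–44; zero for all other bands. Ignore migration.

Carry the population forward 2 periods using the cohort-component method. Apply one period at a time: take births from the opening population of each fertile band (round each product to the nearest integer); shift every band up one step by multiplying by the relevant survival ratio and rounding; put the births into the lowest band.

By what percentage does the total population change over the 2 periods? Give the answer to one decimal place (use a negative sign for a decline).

-25.5

After projecting period 1:
Births: 1580 × 0.441 = 697
15–29: 2510 × 0.972 = 2440
30–44: 920 × 0.966 = 889
45+: 1580 × 0.984 + 1520 × 0.284 = 1555 + 432 = 1987
Giving 697 / 2440 / 889 / 1987.
After projecting period 2:
Births: 889 × 0.441 = 392
15–29: 697 × 0.972 = 677
30–44: 2440 × 0.966 = 2357
45+: 889 × 0.984 + 1987 × 0.284 = 875 + 564 = 1439
Giving 392 / 677 / 2357 / 1439.
Total: 6530 → 4865; change = -1665; percentage change = -25.5%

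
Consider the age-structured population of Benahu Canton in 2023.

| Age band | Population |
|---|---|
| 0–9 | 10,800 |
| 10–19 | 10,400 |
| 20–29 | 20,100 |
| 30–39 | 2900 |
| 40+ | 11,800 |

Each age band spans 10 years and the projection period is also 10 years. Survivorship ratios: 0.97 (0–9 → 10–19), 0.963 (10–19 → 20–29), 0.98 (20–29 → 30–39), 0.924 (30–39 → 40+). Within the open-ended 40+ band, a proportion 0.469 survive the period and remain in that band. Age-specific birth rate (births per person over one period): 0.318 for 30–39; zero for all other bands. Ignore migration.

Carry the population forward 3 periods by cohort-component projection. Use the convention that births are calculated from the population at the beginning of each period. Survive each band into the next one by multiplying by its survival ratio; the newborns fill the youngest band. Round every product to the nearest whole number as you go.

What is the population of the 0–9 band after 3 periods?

3121

Period 1:
Births: 2900 × 0.318 = 922
10–19: 10800 × 0.97 = 10476
20–29: 10400 × 0.963 = 10015
30–39: 20100 × 0.98 = 19698
40+: 2900 × 0.924 + 11800 × 0.469 = 2680 + 5534 = 8214
Population now: 0–9=922, 10–19=10476, 20–29=10015, 30–39=19698, 40+=8214
Period 2:
Births: 19698 × 0.318 = 6264
10–19: 922 × 0.97 = 894
20–29: 10476 × 0.963 = 10088
30–39: 10015 × 0.98 = 9815
40+: 19698 × 0.924 + 8214 × 0.469 = 18201 + 3852 = 22053
Population now: 0–9=6264, 10–19=894, 20–29=10088, 30–39=9815, 40+=22053
Period 3:
Births: 9815 × 0.318 = 3121
10–19: 6264 × 0.97 = 6076
20–29: 894 × 0.963 = 861
30–39: 10088 × 0.98 = 9886
40+: 9815 × 0.924 + 22053 × 0.469 = 9069 + 10343 = 19412
Population now: 0–9=3121, 10–19=6076, 20–29=861, 30–39=9886, 40+=19412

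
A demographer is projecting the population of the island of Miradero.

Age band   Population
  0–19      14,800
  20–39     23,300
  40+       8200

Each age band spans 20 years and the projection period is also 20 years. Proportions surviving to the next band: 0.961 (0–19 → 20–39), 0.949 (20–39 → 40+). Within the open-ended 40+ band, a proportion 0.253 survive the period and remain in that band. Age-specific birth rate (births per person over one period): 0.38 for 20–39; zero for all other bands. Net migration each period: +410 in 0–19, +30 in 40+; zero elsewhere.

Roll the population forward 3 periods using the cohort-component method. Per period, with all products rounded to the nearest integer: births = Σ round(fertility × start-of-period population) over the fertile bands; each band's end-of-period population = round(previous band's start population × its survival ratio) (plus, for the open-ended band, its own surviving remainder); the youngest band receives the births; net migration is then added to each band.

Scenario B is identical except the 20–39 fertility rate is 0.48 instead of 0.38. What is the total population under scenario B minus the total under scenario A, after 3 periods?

(Groups numbered youngest = 1 to oldest = 3.)
Period 1.
Births: 23300 * 0.38 = 8854
Group 2: 14800 * 0.961 = 14223
Group 3: 23300 * 0.949 + 8200 * 0.253 = 22112 + 2075 = 24187
Net migration: Group 1 + 410 → 9264; Group 3 + 30 → 24217
Population now: 0–19=9264, 20–39=14223, 40+=24217
Period 2.
Births: 14223 * 0.38 = 5405
Group 2: 9264 * 0.961 = 8903
Group 3: 14223 * 0.949 + 24217 * 0.253 = 13498 + 6127 = 19625
Net migration: Group 1 + 410 → 5815; Group 3 + 30 → 19655
Population now: 0–19=5815, 20–39=8903, 40+=19655
Period 3.
Births: 8903 * 0.38 = 3383
Group 2: 5815 * 0.961 = 5588
Group 3: 8903 * 0.949 + 19655 * 0.253 = 8449 + 4973 = 13422
Net migration: Group 1 + 410 → 3793; Group 3 + 30 → 13452
Population now: 0–19=3793, 20–39=5588, 40+=13452
Scenario A total after 3 periods: 22833
Scenario B projection —
Period 1.
Births: 23300 * 0.48 = 11184
Group 2: 14800 * 0.961 = 14223
Group 3: 23300 * 0.949 + 8200 * 0.253 = 22112 + 2075 = 24187
Net migration: Group 1 + 410 → 11594; Group 3 + 30 → 24217
Population now: 0–19=11594, 20–39=14223, 40+=24217
Period 2.
Births: 14223 * 0.48 = 6827
Group 2: 11594 * 0.961 = 11142
Group 3: 14223 * 0.949 + 24217 * 0.253 = 13498 + 6127 = 19625
Net migration: Group 1 + 410 → 7237; Group 3 + 30 → 19655
Population now: 0–19=7237, 20–39=11142, 40+=19655
Period 3.
Births: 11142 * 0.48 = 5348
Group 2: 7237 * 0.961 = 6955
Group 3: 11142 * 0.949 + 19655 * 0.253 = 10574 + 4973 = 15547
Net migration: Group 1 + 410 → 5758; Group 3 + 30 → 15577
Population now: 0–19=5758, 20–39=6955, 40+=15577
Scenario B total after 3 periods: 28290
Difference B − A = 28290 − 22833 = 5457

5457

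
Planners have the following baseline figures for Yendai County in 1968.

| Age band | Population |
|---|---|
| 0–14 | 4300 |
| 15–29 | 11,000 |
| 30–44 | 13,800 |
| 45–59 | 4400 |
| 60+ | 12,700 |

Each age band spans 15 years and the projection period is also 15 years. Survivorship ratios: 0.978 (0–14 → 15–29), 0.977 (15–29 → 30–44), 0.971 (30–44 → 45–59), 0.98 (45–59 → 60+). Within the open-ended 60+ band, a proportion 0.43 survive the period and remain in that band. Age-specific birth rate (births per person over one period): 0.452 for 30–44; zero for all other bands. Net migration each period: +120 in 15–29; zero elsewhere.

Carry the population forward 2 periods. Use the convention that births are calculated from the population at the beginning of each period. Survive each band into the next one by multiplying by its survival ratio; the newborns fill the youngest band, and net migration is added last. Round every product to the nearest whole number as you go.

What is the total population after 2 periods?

After projecting period 1:
Births: 13800 × 0.452 = 6238
15–29: 4300 × 0.978 = 4205
30–44: 11000 × 0.977 = 10747
45–59: 13800 × 0.971 = 13400
60+: 4400 × 0.98 + 12700 × 0.43 = 4312 + 5461 = 9773
Net migration: 15–29 + 120 → 4325
Giving 6238 / 4325 / 10747 / 13400 / 9773.
After projecting period 2:
Births: 10747 × 0.452 = 4858
15–29: 6238 × 0.978 = 6101
30–44: 4325 × 0.977 = 4226
45–59: 10747 × 0.971 = 10435
60+: 13400 × 0.98 + 9773 × 0.43 = 13132 + 4202 = 17334
Net migration: 15–29 + 120 → 6221
Giving 4858 / 6221 / 4226 / 10435 / 17334.
Total after period 2: 4858 + 6221 + 4226 + 10435 + 17334 = 43074

43074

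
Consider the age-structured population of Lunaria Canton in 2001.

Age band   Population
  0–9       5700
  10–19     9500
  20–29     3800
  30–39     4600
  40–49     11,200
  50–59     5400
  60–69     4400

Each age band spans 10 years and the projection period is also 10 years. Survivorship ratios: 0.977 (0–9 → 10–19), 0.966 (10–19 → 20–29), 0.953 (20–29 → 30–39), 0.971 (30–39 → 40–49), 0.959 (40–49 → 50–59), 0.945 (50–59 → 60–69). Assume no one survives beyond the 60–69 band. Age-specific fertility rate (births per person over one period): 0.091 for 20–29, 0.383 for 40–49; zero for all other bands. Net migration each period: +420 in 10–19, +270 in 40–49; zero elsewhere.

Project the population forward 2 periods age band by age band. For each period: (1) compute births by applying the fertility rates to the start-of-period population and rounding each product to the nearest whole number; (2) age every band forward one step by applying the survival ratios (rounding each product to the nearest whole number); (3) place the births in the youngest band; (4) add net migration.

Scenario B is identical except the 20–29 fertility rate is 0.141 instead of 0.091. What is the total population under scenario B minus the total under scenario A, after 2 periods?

Period 1:
Births: 3800 × 0.091 = 346 ; 11200 × 0.383 = 4290 → 4636
10–19: 5700 × 0.977 = 5569
20–29: 9500 × 0.966 = 9177
30–39: 3800 × 0.953 = 3621
40–49: 4600 × 0.971 = 4467
50–59: 11200 × 0.959 = 10741
60–69: 5400 × 0.945 = 5103
Net migration: 10–19 + 420 → 5989; 40–49 + 270 → 4737
→ [4636, 5989, 9177, 3621, 4737, 10741, 5103]
Period 2:
Births: 9177 × 0.091 = 835 ; 4737 × 0.383 = 1814 → 2649
10–19: 4636 × 0.977 = 4529
20–29: 5989 × 0.966 = 5785
30–39: 9177 × 0.953 = 8746
40–49: 3621 × 0.971 = 3516
50–59: 4737 × 0.959 = 4543
60–69: 10741 × 0.945 = 10150
Net migration: 10–19 + 420 → 4949; 40–49 + 270 → 3786
→ [2649, 4949, 5785, 8746, 3786, 4543, 10150]
Scenario A total after 2 periods: 40608
Scenario B projection —
Period 1:
Births: 3800 × 0.141 = 536 ; 11200 × 0.383 = 4290 → 4826
10–19: 5700 × 0.977 = 5569
20–29: 9500 × 0.966 = 9177
30–39: 3800 × 0.953 = 3621
40–49: 4600 × 0.971 = 4467
50–59: 11200 × 0.959 = 10741
60–69: 5400 × 0.945 = 5103
Net migration: 10–19 + 420 → 5989; 40–49 + 270 → 4737
→ [4826, 5989, 9177, 3621, 4737, 10741, 5103]
Period 2:
Births: 9177 × 0.141 = 1294 ; 4737 × 0.383 = 1814 → 3108
10–19: 4826 × 0.977 = 4715
20–29: 5989 × 0.966 = 5785
30–39: 9177 × 0.953 = 8746
40–49: 3621 × 0.971 = 3516
50–59: 4737 × 0.959 = 4543
60–69: 10741 × 0.945 = 10150
Net migration: 10–19 + 420 → 5135; 40–49 + 270 → 3786
→ [3108, 5135, 5785, 8746, 3786, 4543, 10150]
Scenario B total after 2 periods: 41253
Difference B − A = 41253 − 40608 = 645

645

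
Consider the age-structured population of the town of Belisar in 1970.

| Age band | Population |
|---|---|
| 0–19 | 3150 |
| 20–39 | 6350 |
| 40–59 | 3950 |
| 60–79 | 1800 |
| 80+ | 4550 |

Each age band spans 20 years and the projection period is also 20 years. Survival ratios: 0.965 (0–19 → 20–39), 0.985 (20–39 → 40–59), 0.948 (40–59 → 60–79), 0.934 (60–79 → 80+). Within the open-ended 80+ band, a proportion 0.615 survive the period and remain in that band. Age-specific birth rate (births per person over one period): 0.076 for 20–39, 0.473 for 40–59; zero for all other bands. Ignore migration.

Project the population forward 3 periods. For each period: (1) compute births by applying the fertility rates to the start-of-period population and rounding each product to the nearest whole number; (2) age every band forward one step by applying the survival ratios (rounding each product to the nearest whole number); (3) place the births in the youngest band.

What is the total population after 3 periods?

(Groups numbered youngest = 1 to oldest = 5.)
After projecting period 1:
Births: 6350 × 0.076 = 483, 3950 × 0.473 = 1868 ⇒ total 2351
Group 2: 3150 × 0.965 = 3040
Group 3: 6350 × 0.985 = 6255
Group 4: 3950 × 0.948 = 3745
Group 5: 1800 × 0.934 + 4550 × 0.615 = 1681 + 2798 = 4479
Giving 2351 / 3040 / 6255 / 3745 / 4479.
After projecting period 2:
Births: 3040 × 0.076 = 231, 6255 × 0.473 = 2959 ⇒ total 3190
Group 2: 2351 × 0.965 = 2269
Group 3: 3040 × 0.985 = 2994
Group 4: 6255 × 0.948 = 5930
Group 5: 3745 × 0.934 + 4479 × 0.615 = 3498 + 2755 = 6253
Giving 3190 / 2269 / 2994 / 5930 / 6253.
After projecting period 3:
Births: 2269 × 0.076 = 172, 2994 × 0.473 = 1416 ⇒ total 1588
Group 2: 3190 × 0.965 = 3078
Group 3: 2269 × 0.985 = 2235
Group 4: 2994 × 0.948 = 2838
Group 5: 5930 × 0.934 + 6253 × 0.615 = 5539 + 3846 = 9385
Giving 1588 / 3078 / 2235 / 2838 / 9385.
Total after period 3: 1588 + 3078 + 2235 + 2838 + 9385 = 19124

19124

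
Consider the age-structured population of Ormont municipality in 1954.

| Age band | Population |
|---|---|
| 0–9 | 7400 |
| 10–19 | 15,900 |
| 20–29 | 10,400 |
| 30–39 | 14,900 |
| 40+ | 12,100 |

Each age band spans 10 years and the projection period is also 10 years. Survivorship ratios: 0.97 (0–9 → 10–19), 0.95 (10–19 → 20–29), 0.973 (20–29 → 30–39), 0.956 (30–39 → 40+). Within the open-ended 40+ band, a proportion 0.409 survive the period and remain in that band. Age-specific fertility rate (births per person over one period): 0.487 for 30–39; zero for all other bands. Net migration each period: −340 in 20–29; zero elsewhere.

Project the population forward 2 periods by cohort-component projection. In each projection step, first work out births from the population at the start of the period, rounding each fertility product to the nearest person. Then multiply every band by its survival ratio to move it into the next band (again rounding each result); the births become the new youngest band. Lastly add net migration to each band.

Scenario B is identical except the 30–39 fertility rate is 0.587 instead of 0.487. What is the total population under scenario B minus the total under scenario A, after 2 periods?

2458

Let band 1 be 0–9 through band 5 = 40+.
Period 1:
Births: 14900 * 0.487 = 7256
Band 2: 7400 * 0.97 = 7178
Band 3: 15900 * 0.95 = 15105
Band 4: 10400 * 0.973 = 10119
Band 5: 14900 * 0.956 + 12100 * 0.409 = 14244 + 4949 = 19193
Net migration: Band 3 − 340 → 14765
End of period: [7256, 7178, 14765, 10119, 19193]
Period 2:
Births: 10119 * 0.487 = 4928
Band 2: 7256 * 0.97 = 7038
Band 3: 7178 * 0.95 = 6819
Band 4: 14765 * 0.973 = 14366
Band 5: 10119 * 0.956 + 19193 * 0.409 = 9674 + 7850 = 17524
Net migration: Band 3 − 340 → 6479
End of period: [4928, 7038, 6479, 14366, 17524]
Scenario A total after 2 periods: 50335
Scenario B projection —
Period 1:
Births: 14900 * 0.587 = 8746
Band 2: 7400 * 0.97 = 7178
Band 3: 15900 * 0.95 = 15105
Band 4: 10400 * 0.973 = 10119
Band 5: 14900 * 0.956 + 12100 * 0.409 = 14244 + 4949 = 19193
Net migration: Band 3 − 340 → 14765
End of period: [8746, 7178, 14765, 10119, 19193]
Period 2:
Births: 10119 * 0.587 = 5940
Band 2: 8746 * 0.97 = 8484
Band 3: 7178 * 0.95 = 6819
Band 4: 14765 * 0.973 = 14366
Band 5: 10119 * 0.956 + 19193 * 0.409 = 9674 + 7850 = 17524
Net migration: Band 3 − 340 → 6479
End of period: [5940, 8484, 6479, 14366, 17524]
Scenario B total after 2 periods: 52793
Difference B − A = 52793 − 50335 = 2458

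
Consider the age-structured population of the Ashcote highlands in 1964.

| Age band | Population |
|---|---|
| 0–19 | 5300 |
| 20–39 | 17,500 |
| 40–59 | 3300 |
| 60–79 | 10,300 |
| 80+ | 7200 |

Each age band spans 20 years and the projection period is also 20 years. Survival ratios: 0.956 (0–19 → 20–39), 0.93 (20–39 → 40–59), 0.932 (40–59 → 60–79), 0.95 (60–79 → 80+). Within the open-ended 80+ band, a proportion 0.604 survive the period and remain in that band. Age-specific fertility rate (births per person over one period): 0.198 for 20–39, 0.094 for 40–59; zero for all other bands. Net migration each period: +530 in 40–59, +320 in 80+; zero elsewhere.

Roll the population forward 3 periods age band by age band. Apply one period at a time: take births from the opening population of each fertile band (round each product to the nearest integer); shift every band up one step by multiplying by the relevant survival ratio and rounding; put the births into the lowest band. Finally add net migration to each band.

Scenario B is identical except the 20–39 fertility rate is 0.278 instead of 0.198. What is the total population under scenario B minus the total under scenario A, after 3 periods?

Period 1:
Births: 17500 * 0.198 = 3465 ; 3300 * 0.094 = 310 → total 3775
20–39: 5300 * 0.956 = 5067
40–59: 17500 * 0.93 = 16275
60–79: 3300 * 0.932 = 3076
80+: 10300 * 0.95 + 7200 * 0.604 = 9785 + 4349 = 14134
Net migration: 40–59 + 530 → 16805; 80+ + 320 → 14454
Population now: 0–19=3775, 20–39=5067, 40–59=16805, 60–79=3076, 80+=14454
Period 2:
Births: 5067 * 0.198 = 1003 ; 16805 * 0.094 = 1580 → total 2583
20–39: 3775 * 0.956 = 3609
40–59: 5067 * 0.93 = 4712
60–79: 16805 * 0.932 = 15662
80+: 3076 * 0.95 + 14454 * 0.604 = 2922 + 8730 = 11652
Net migration: 40–59 + 530 → 5242; 80+ + 320 → 11972
Population now: 0–19=2583, 20–39=3609, 40–59=5242, 60–79=15662, 80+=11972
Period 3:
Births: 3609 * 0.198 = 715 ; 5242 * 0.094 = 493 → total 1208
20–39: 2583 * 0.956 = 2469
40–59: 3609 * 0.93 = 3356
60–79: 5242 * 0.932 = 4886
80+: 15662 * 0.95 + 11972 * 0.604 = 14879 + 7231 = 22110
Net migration: 40–59 + 530 → 3886; 80+ + 320 → 22430
Population now: 0–19=1208, 20–39=2469, 40–59=3886, 60–79=4886, 80+=22430
Scenario A total after 3 periods: 34879
Scenario B projection —
Period 1:
Births: 17500 * 0.278 = 4865 ; 3300 * 0.094 = 310 → total 5175
20–39: 5300 * 0.956 = 5067
40–59: 17500 * 0.93 = 16275
60–79: 3300 * 0.932 = 3076
80+: 10300 * 0.95 + 7200 * 0.604 = 9785 + 4349 = 14134
Net migration: 40–59 + 530 → 16805; 80+ + 320 → 14454
Population now: 0–19=5175, 20–39=5067, 40–59=16805, 60–79=3076, 80+=14454
Period 2:
Births: 5067 * 0.278 = 1409 ; 16805 * 0.094 = 1580 → total 2989
20–39: 5175 * 0.956 = 4947
40–59: 5067 * 0.93 = 4712
60–79: 16805 * 0.932 = 15662
80+: 3076 * 0.95 + 14454 * 0.604 = 2922 + 8730 = 11652
Net migration: 40–59 + 530 → 5242; 80+ + 320 → 11972
Population now: 0–19=2989, 20–39=4947, 40–59=5242, 60–79=15662, 80+=11972
Period 3:
Births: 4947 * 0.278 = 1375 ; 5242 * 0.094 = 493 → total 1868
20–39: 2989 * 0.956 = 2857
40–59: 4947 * 0.93 = 4601
60–79: 5242 * 0.932 = 4886
80+: 15662 * 0.95 + 11972 * 0.604 = 14879 + 7231 = 22110
Net migration: 40–59 + 530 → 5131; 80+ + 320 → 22430
Population now: 0–19=1868, 20–39=2857, 40–59=5131, 60–79=4886, 80+=22430
Scenario B total after 3 periods: 37172
Difference B − A = 37172 − 34879 = 2293

2293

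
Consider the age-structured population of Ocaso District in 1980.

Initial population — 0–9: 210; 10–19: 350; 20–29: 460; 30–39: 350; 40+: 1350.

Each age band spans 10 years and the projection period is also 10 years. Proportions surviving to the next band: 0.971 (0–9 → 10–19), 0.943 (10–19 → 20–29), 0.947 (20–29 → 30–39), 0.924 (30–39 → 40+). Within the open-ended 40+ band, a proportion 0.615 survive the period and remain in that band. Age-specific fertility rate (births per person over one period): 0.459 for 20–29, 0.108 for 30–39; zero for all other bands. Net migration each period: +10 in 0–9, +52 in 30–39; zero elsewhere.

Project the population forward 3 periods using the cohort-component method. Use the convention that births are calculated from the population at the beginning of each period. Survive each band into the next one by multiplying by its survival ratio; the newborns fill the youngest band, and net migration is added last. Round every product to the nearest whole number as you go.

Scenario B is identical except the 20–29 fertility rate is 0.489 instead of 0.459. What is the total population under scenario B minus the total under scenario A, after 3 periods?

29

Period 1.
Births: 460 × 0.459 = 211, 350 × 0.108 = 38 → 249
10–19: 210 × 0.971 = 204
20–29: 350 × 0.943 = 330
30–39: 460 × 0.947 = 436
40+: 350 × 0.924 + 1350 × 0.615 = 323 + 830 = 1153
Net migration: 0–9 + 10 → 259; 30–39 + 52 → 488
End of period: [259, 204, 330, 488, 1153]
Period 2.
Births: 330 × 0.459 = 151, 488 × 0.108 = 53 → 204
10–19: 259 × 0.971 = 251
20–29: 204 × 0.943 = 192
30–39: 330 × 0.947 = 313
40+: 488 × 0.924 + 1153 × 0.615 = 451 + 709 = 1160
Net migration: 0–9 + 10 → 214; 30–39 + 52 → 365
End of period: [214, 251, 192, 365, 1160]
Period 3.
Births: 192 × 0.459 = 88, 365 × 0.108 = 39 → 127
10–19: 214 × 0.971 = 208
20–29: 251 × 0.943 = 237
30–39: 192 × 0.947 = 182
40+: 365 × 0.924 + 1160 × 0.615 = 337 + 713 = 1050
Net migration: 0–9 + 10 → 137; 30–39 + 52 → 234
End of period: [137, 208, 237, 234, 1050]
Scenario A total after 3 periods: 1866
Scenario B projection —
Period 1.
Births: 460 × 0.489 = 225, 350 × 0.108 = 38 → 263
10–19: 210 × 0.971 = 204
20–29: 350 × 0.943 = 330
30–39: 460 × 0.947 = 436
40+: 350 × 0.924 + 1350 × 0.615 = 323 + 830 = 1153
Net migration: 0–9 + 10 → 273; 30–39 + 52 → 488
End of period: [273, 204, 330, 488, 1153]
Period 2.
Births: 330 × 0.489 = 161, 488 × 0.108 = 53 → 214
10–19: 273 × 0.971 = 265
20–29: 204 × 0.943 = 192
30–39: 330 × 0.947 = 313
40+: 488 × 0.924 + 1153 × 0.615 = 451 + 709 = 1160
Net migration: 0–9 + 10 → 224; 30–39 + 52 → 365
End of period: [224, 265, 192, 365, 1160]
Period 3.
Births: 192 × 0.489 = 94, 365 × 0.108 = 39 → 133
10–19: 224 × 0.971 = 218
20–29: 265 × 0.943 = 250
30–39: 192 × 0.947 = 182
40+: 365 × 0.924 + 1160 × 0.615 = 337 + 713 = 1050
Net migration: 0–9 + 10 → 143; 30–39 + 52 → 234
End of period: [143, 218, 250, 234, 1050]
Scenario B total after 3 periods: 1895
Difference B − A = 1895 − 1866 = 29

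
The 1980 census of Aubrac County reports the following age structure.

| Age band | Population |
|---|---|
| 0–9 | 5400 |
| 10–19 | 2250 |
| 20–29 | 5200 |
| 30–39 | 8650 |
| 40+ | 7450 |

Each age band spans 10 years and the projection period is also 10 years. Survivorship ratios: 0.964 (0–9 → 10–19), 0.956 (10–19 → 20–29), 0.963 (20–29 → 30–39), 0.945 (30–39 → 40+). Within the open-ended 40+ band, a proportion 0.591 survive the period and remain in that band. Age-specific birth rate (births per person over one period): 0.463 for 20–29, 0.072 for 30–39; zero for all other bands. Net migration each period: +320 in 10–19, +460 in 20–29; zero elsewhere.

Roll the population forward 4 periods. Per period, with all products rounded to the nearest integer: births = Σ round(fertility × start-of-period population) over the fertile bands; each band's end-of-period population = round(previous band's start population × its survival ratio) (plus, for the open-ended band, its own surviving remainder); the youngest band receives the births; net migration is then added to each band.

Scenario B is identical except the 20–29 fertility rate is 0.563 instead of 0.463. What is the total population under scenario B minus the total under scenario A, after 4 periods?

Numbering the bands 1..5 from youngest to oldest:
— Period 1 —
Births: 5200 × 0.463 = 2408, 8650 × 0.072 = 623 → 3031
Band 2: 5400 × 0.964 = 5206
Band 3: 2250 × 0.956 = 2151
Band 4: 5200 × 0.963 = 5008
Band 5: 8650 × 0.945 + 7450 × 0.591 = 8174 + 4403 = 12577
Net migration: Band 2 + 320 → 5526; Band 3 + 460 → 2611
Population now: 0–9=3031, 10–19=5526, 20–29=2611, 30–39=5008, 40+=12577
— Period 2 —
Births: 2611 × 0.463 = 1209, 5008 × 0.072 = 361 → 1570
Band 2: 3031 × 0.964 = 2922
Band 3: 5526 × 0.956 = 5283
Band 4: 2611 × 0.963 = 2514
Band 5: 5008 × 0.945 + 12577 × 0.591 = 4733 + 7433 = 12166
Net migration: Band 2 + 320 → 3242; Band 3 + 460 → 5743
Population now: 0–9=1570, 10–19=3242, 20–29=5743, 30–39=2514, 40+=12166
— Period 3 —
Births: 5743 × 0.463 = 2659, 2514 × 0.072 = 181 → 2840
Band 2: 1570 × 0.964 = 1513
Band 3: 3242 × 0.956 = 3099
Band 4: 5743 × 0.963 = 5531
Band 5: 2514 × 0.945 + 12166 × 0.591 = 2376 + 7190 = 9566
Net migration: Band 2 + 320 → 1833; Band 3 + 460 → 3559
Population now: 0–9=2840, 10–19=1833, 20–29=3559, 30–39=5531, 40+=9566
— Period 4 —
Births: 3559 × 0.463 = 1648, 5531 × 0.072 = 398 → 2046
Band 2: 2840 × 0.964 = 2738
Band 3: 1833 × 0.956 = 1752
Band 4: 3559 × 0.963 = 3427
Band 5: 5531 × 0.945 + 9566 × 0.591 = 5227 + 5654 = 10881
Net migration: Band 2 + 320 → 3058; Band 3 + 460 → 2212
Population now: 0–9=2046, 10–19=3058, 20–29=2212, 30–39=3427, 40+=10881
Scenario A total after 4 periods: 21624
Scenario B projection —
— Period 1 —
Births: 5200 × 0.563 = 2928, 8650 × 0.072 = 623 → 3551
Band 2: 5400 × 0.964 = 5206
Band 3: 2250 × 0.956 = 2151
Band 4: 5200 × 0.963 = 5008
Band 5: 8650 × 0.945 + 7450 × 0.591 = 8174 + 4403 = 12577
Net migration: Band 2 + 320 → 5526; Band 3 + 460 → 2611
Population now: 0–9=3551, 10–19=5526, 20–29=2611, 30–39=5008, 40+=12577
— Period 2 —
Births: 2611 × 0.563 = 1470, 5008 × 0.072 = 361 → 1831
Band 2: 3551 × 0.964 = 3423
Band 3: 5526 × 0.956 = 5283
Band 4: 2611 × 0.963 = 2514
Band 5: 5008 × 0.945 + 12577 × 0.591 = 4733 + 7433 = 12166
Net migration: Band 2 + 320 → 3743; Band 3 + 460 → 5743
Population now: 0–9=1831, 10–19=3743, 20–29=5743, 30–39=2514, 40+=12166
— Period 3 —
Births: 5743 × 0.563 = 3233, 2514 × 0.072 = 181 → 3414
Band 2: 1831 × 0.964 = 1765
Band 3: 3743 × 0.956 = 3578
Band 4: 5743 × 0.963 = 5531
Band 5: 2514 × 0.945 + 12166 × 0.591 = 2376 + 7190 = 9566
Net migration: Band 2 + 320 → 2085; Band 3 + 460 → 4038
Population now: 0–9=3414, 10–19=2085, 20–29=4038, 30–39=5531, 40+=9566
— Period 4 —
Births: 4038 × 0.563 = 2273, 5531 × 0.072 = 398 → 2671
Band 2: 3414 × 0.964 = 3291
Band 3: 2085 × 0.956 = 1993
Band 4: 4038 × 0.963 = 3889
Band 5: 5531 × 0.945 + 9566 × 0.591 = 5227 + 5654 = 10881
Net migration: Band 2 + 320 → 3611; Band 3 + 460 → 2453
Population now: 0–9=2671, 10–19=3611, 20–29=2453, 30–39=3889, 40+=10881
Scenario B total after 4 periods: 23505
Difference B − A = 23505 − 21624 = 1881

1881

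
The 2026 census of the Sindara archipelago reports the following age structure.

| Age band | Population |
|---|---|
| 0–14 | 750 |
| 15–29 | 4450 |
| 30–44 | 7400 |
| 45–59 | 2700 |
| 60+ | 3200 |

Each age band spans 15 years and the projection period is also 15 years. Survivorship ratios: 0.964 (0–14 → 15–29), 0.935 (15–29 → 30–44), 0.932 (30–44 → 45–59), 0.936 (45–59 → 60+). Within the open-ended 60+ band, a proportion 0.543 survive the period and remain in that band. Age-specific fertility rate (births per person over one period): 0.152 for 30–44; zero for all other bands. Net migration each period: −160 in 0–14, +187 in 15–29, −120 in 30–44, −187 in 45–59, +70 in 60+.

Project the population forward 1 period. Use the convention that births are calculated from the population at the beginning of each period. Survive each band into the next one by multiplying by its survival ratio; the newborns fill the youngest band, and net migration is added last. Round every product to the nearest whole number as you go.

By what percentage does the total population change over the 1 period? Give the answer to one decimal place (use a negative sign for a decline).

-8.3

Numbering the groups 1..5 from youngest to oldest:
Period 1:
Births: 7400 * 0.152 = 1125
Group 2: 750 * 0.964 = 723
Group 3: 4450 * 0.935 = 4161
Group 4: 7400 * 0.932 = 6897
Group 5: 2700 * 0.936 + 3200 * 0.543 = 2527 + 1738 = 4265
Net migration: Group 1 − 160 → 965; Group 2 + 187 → 910; Group 3 − 120 → 4041; Group 4 − 187 → 6710; Group 5 + 70 → 4335
Population now: 0–14=965, 15–29=910, 30–44=4041, 45–59=6710, 60+=4335
Total: 18500 → 16961; change = -1539; percentage change = -8.3%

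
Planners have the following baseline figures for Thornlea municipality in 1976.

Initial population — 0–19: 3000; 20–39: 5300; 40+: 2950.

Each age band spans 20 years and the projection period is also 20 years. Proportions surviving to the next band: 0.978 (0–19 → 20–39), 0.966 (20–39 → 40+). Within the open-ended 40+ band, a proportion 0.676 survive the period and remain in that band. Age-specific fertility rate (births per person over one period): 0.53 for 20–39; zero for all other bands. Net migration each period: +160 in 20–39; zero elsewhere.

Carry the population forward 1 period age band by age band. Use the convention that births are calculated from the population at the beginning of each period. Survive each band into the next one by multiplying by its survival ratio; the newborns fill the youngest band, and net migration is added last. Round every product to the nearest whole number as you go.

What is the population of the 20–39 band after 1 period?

3094

After projecting period 1:
Births: 5300 × 0.53 = 2809
20–39: 3000 × 0.978 = 2934
40+: 5300 × 0.966 + 2950 × 0.676 = 5120 + 1994 = 7114
Net migration: 20–39 + 160 → 3094
End of period: [2809, 3094, 7114]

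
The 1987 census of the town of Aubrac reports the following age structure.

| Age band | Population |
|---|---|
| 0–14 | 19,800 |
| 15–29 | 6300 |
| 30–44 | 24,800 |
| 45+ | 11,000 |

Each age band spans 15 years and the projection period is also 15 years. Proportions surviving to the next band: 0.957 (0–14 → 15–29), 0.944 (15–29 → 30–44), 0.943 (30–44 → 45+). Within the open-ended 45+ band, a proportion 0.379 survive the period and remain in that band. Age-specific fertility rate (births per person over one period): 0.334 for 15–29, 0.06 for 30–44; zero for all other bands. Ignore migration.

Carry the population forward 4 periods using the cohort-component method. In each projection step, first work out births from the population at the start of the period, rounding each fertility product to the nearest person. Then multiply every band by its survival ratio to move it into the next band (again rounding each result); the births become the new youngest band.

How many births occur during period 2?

Call the groups 1 to 4, youngest first.
Period 1.
Births: 6300 × 0.334 = 2104 ; 24800 × 0.06 = 1488 ⇒ total 3592
Group 2: 19800 × 0.957 = 18949
Group 3: 6300 × 0.944 = 5947
Group 4: 24800 × 0.943 + 11000 × 0.379 = 23386 + 4169 = 27555
Giving 3592 / 18949 / 5947 / 27555.
Period 2.
Births: 18949 × 0.334 = 6329 ; 5947 × 0.06 = 357 ⇒ total 6686
Group 2: 3592 × 0.957 = 3438
Group 3: 18949 × 0.944 = 17888
Group 4: 5947 × 0.943 + 27555 × 0.379 = 5608 + 10443 = 16051
Giving 6686 / 3438 / 17888 / 16051.

6686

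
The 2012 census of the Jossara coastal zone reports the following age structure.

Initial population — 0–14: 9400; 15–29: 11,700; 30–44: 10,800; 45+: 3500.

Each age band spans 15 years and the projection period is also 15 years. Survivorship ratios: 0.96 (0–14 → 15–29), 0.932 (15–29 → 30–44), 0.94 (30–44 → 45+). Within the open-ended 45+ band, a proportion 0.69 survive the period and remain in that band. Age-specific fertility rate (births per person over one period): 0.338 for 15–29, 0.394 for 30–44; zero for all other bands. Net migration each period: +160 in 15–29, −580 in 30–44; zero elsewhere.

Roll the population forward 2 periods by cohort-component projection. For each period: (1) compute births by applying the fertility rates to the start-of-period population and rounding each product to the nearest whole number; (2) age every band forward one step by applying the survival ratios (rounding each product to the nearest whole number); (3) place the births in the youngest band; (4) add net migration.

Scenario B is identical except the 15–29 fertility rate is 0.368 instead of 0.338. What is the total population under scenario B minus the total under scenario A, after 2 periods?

Period 1:
Births: 11700 × 0.338 = 3955, 10800 × 0.394 = 4255 ⇒ total 8210
15–29: 9400 × 0.96 = 9024
30–44: 11700 × 0.932 = 10904
45+: 10800 × 0.94 + 3500 × 0.69 = 10152 + 2415 = 12567
Net migration: 15–29 + 160 → 9184; 30–44 − 580 → 10324
→ [8210, 9184, 10324, 12567]
Period 2:
Births: 9184 × 0.338 = 3104, 10324 × 0.394 = 4068 ⇒ total 7172
15–29: 8210 × 0.96 = 7882
30–44: 9184 × 0.932 = 8559
45+: 10324 × 0.94 + 12567 × 0.69 = 9705 + 8671 = 18376
Net migration: 15–29 + 160 → 8042; 30–44 − 580 → 7979
→ [7172, 8042, 7979, 18376]
Scenario A total after 2 periods: 41569
Scenario B projection —
Period 1:
Births: 11700 × 0.368 = 4306, 10800 × 0.394 = 4255 ⇒ total 8561
15–29: 9400 × 0.96 = 9024
30–44: 11700 × 0.932 = 10904
45+: 10800 × 0.94 + 3500 × 0.69 = 10152 + 2415 = 12567
Net migration: 15–29 + 160 → 9184; 30–44 − 580 → 10324
→ [8561, 9184, 10324, 12567]
Period 2:
Births: 9184 × 0.368 = 3380, 10324 × 0.394 = 4068 ⇒ total 7448
15–29: 8561 × 0.96 = 8219
30–44: 9184 × 0.932 = 8559
45+: 10324 × 0.94 + 12567 × 0.69 = 9705 + 8671 = 18376
Net migration: 15–29 + 160 → 8379; 30–44 − 580 → 7979
→ [7448, 8379, 7979, 18376]
Scenario B total after 2 periods: 42182
Difference B − A = 42182 − 41569 = 613

613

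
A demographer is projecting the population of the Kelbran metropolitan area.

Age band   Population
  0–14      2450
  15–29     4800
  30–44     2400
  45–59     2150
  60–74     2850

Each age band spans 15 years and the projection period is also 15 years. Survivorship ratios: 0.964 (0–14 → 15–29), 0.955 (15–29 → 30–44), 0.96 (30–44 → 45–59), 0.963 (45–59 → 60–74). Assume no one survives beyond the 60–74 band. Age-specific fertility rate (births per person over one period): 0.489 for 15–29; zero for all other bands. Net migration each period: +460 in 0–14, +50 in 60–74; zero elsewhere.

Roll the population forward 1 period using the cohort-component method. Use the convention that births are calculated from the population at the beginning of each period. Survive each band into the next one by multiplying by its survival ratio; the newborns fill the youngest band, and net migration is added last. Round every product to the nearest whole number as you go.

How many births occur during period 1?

2347

Numbering the bands 1..5 from youngest to oldest:
— Period 1 —
Births: 4800 × 0.489 = 2347
Band 2: 2450 × 0.964 = 2362
Band 3: 4800 × 0.955 = 4584
Band 4: 2400 × 0.96 = 2304
Band 5: 2150 × 0.963 = 2070
Net migration: Band 1 + 460 → 2807; Band 5 + 50 → 2120
End of period: [2807, 2362, 4584, 2304, 2120]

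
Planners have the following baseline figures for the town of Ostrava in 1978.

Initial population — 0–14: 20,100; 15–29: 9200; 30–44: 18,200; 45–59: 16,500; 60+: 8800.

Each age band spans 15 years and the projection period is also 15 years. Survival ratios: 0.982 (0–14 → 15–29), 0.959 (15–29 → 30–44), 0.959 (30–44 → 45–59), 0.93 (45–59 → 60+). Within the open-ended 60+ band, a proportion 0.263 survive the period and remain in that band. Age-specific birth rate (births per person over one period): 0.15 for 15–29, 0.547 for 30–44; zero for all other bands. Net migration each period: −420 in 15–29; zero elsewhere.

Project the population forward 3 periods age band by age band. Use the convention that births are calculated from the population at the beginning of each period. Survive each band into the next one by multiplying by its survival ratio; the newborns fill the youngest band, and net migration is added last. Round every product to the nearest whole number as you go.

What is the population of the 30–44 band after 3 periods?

Numbering the groups 1..5 from youngest to oldest:
Period 1.
Births: 9200 × 0.15 = 1380 ; 18200 × 0.547 = 9955 — total 11335
Group 2: 20100 × 0.982 = 19738
Group 3: 9200 × 0.959 = 8823
Group 4: 18200 × 0.959 = 17454
Group 5: 16500 × 0.93 + 8800 × 0.263 = 15345 + 2314 = 17659
Net migration: Group 2 − 420 → 19318
Population now: 0–14=11335, 15–29=19318, 30–44=8823, 45–59=17454, 60+=17659
Period 2.
Births: 19318 × 0.15 = 2898 ; 8823 × 0.547 = 4826 — total 7724
Group 2: 11335 × 0.982 = 11131
Group 3: 19318 × 0.959 = 18526
Group 4: 8823 × 0.959 = 8461
Group 5: 17454 × 0.93 + 17659 × 0.263 = 16232 + 4644 = 20876
Net migration: Group 2 − 420 → 10711
Population now: 0–14=7724, 15–29=10711, 30–44=18526, 45–59=8461, 60+=20876
Period 3.
Births: 10711 × 0.15 = 1607 ; 18526 × 0.547 = 10134 — total 11741
Group 2: 7724 × 0.982 = 7585
Group 3: 10711 × 0.959 = 10272
Group 4: 18526 × 0.959 = 17766
Group 5: 8461 × 0.93 + 20876 × 0.263 = 7869 + 5490 = 13359
Net migration: Group 2 − 420 → 7165
Population now: 0–14=11741, 15–29=7165, 30–44=10272, 45–59=17766, 60+=13359

10272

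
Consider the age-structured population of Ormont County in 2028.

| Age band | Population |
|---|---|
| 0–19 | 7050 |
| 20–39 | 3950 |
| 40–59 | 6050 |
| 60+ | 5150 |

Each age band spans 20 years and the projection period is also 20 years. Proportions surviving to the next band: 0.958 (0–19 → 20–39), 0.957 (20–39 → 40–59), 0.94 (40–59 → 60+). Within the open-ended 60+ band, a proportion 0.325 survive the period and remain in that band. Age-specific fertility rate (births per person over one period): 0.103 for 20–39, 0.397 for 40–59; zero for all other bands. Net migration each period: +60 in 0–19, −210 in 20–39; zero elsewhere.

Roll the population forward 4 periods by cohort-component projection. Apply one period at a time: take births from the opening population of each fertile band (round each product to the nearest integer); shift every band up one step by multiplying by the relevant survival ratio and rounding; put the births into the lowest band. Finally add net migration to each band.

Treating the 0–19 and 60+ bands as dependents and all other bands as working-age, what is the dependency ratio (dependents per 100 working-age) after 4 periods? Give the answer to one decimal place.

139.8

Period 1:
Births: 3950 × 0.103 = 407, 6050 × 0.397 = 2402 → 2809
20–39: 7050 × 0.958 = 6754
40–59: 3950 × 0.957 = 3780
60+: 6050 × 0.94 + 5150 × 0.325 = 5687 + 1674 = 7361
Net migration: 0–19 + 60 → 2869; 20–39 − 210 → 6544
End of period: [2869, 6544, 3780, 7361]
Period 2:
Births: 6544 × 0.103 = 674, 3780 × 0.397 = 1501 → 2175
20–39: 2869 × 0.958 = 2749
40–59: 6544 × 0.957 = 6263
60+: 3780 × 0.94 + 7361 × 0.325 = 3553 + 2392 = 5945
Net migration: 0–19 + 60 → 2235; 20–39 − 210 → 2539
End of period: [2235, 2539, 6263, 5945]
Period 3:
Births: 2539 × 0.103 = 262, 6263 × 0.397 = 2486 → 2748
20–39: 2235 × 0.958 = 2141
40–59: 2539 × 0.957 = 2430
60+: 6263 × 0.94 + 5945 × 0.325 = 5887 + 1932 = 7819
Net migration: 0–19 + 60 → 2808; 20–39 − 210 → 1931
End of period: [2808, 1931, 2430, 7819]
Period 4:
Births: 1931 × 0.103 = 199, 2430 × 0.397 = 965 → 1164
20–39: 2808 × 0.958 = 2690
40–59: 1931 × 0.957 = 1848
60+: 2430 × 0.94 + 7819 × 0.325 = 2284 + 2541 = 4825
Net migration: 0–19 + 60 → 1224; 20–39 − 210 → 2480
End of period: [1224, 2480, 1848, 4825]
Dependents (band 0–19 + band 60+) = 1224 + 4825 = 6049; working-age = 4328; ratio = 6049/4328 × 100 = 139.8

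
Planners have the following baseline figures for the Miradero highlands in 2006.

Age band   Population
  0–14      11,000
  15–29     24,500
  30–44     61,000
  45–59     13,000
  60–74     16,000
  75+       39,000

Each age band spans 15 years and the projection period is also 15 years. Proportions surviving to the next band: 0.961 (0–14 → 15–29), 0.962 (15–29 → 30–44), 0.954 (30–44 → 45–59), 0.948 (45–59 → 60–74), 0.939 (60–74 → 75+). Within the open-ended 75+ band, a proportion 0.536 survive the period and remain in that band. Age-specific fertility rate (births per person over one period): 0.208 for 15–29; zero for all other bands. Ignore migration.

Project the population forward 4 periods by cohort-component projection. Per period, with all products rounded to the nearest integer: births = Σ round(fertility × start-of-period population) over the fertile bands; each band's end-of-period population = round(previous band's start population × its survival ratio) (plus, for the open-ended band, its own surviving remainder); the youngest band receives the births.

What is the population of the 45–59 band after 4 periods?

4494

Call the bands 1 to 6, youngest first.
Period 1.
Births: 24500 × 0.208 = 5096
Band 2: 11000 × 0.961 = 10571
Band 3: 24500 × 0.962 = 23569
Band 4: 61000 × 0.954 = 58194
Band 5: 13000 × 0.948 = 12324
Band 6: 16000 × 0.939 + 39000 × 0.536 = 15024 + 20904 = 35928
→ [5096, 10571, 23569, 58194, 12324, 35928]
Period 2.
Births: 10571 × 0.208 = 2199
Band 2: 5096 × 0.961 = 4897
Band 3: 10571 × 0.962 = 10169
Band 4: 23569 × 0.954 = 22485
Band 5: 58194 × 0.948 = 55168
Band 6: 12324 × 0.939 + 35928 × 0.536 = 11572 + 19257 = 30829
→ [2199, 4897, 10169, 22485, 55168, 30829]
Period 3.
Births: 4897 × 0.208 = 1019
Band 2: 2199 × 0.961 = 2113
Band 3: 4897 × 0.962 = 4711
Band 4: 10169 × 0.954 = 9701
Band 5: 22485 × 0.948 = 21316
Band 6: 55168 × 0.939 + 30829 × 0.536 = 51803 + 16524 = 68327
→ [1019, 2113, 4711, 9701, 21316, 68327]
Period 4.
Births: 2113 × 0.208 = 440
Band 2: 1019 × 0.961 = 979
Band 3: 2113 × 0.962 = 2033
Band 4: 4711 × 0.954 = 4494
Band 5: 9701 × 0.948 = 9197
Band 6: 21316 × 0.939 + 68327 × 0.536 = 20016 + 36623 = 56639
→ [440, 979, 2033, 4494, 9197, 56639]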